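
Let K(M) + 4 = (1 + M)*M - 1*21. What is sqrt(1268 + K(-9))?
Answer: sqrt(1315) ≈ 36.263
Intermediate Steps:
K(M) = -25 + M*(1 + M) (K(M) = -4 + ((1 + M)*M - 1*21) = -4 + (M*(1 + M) - 21) = -4 + (-21 + M*(1 + M)) = -25 + M*(1 + M))
sqrt(1268 + K(-9)) = sqrt(1268 + (-25 - 9 + (-9)**2)) = sqrt(1268 + (-25 - 9 + 81)) = sqrt(1268 + 47) = sqrt(1315)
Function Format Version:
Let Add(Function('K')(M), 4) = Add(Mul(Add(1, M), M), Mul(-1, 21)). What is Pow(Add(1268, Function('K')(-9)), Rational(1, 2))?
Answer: Pow(1315, Rational(1, 2)) ≈ 36.263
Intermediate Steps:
Function('K')(M) = Add(-25, Mul(M, Add(1, M))) (Function('K')(M) = Add(-4, Add(Mul(Add(1, M), M), Mul(-1, 21))) = Add(-4, Add(Mul(M, Add(1, M)), -21)) = Add(-4, Add(-21, Mul(M, Add(1, M)))) = Add(-25, Mul(M, Add(1, M))))
Pow(Add(1268, Function('K')(-9)), Rational(1, 2)) = Pow(Add(1268, Add(-25, -9, Pow(-9, 2))), Rational(1, 2)) = Pow(Add(1268, Add(-25, -9, 81)), Rational(1, 2)) = Pow(Add(1268, 47), Rational(1, 2)) = Pow(1315, Rational(1, 2))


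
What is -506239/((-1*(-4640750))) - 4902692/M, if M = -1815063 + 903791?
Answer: 1393177904562/264311595875 ≈ 5.2710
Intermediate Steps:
M = -911272
-506239/((-1*(-4640750))) - 4902692/M = -506239/((-1*(-4640750))) - 4902692/(-911272) = -506239/4640750 - 4902692*(-1/911272) = -506239*1/4640750 + 1225673/227818 = -506239/4640750 + 1225673/227818 = 1393177904562/264311595875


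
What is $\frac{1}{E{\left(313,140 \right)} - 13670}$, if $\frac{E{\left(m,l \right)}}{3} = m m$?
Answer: $\frac{1}{280237} \approx 3.5684 \cdot 10^{-6}$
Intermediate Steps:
$E{\left(m,l \right)} = 3 m^{2}$ ($E{\left(m,l \right)} = 3 m m = 3 m^{2}$)
$\frac{1}{E{\left(313,140 \right)} - 13670} = \frac{1}{3 \cdot 313^{2} - 13670} = \frac{1}{3 \cdot 97969 - 13670} = \frac{1}{293907 - 13670} = \frac{1}{280237}$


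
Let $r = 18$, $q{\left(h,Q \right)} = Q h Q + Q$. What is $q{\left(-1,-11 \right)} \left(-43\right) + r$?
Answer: $5694$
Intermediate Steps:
$q{\left(h,Q \right)} = Q + h Q^{2}$ ($q{\left(h,Q \right)} = h Q^{2} + Q = Q + h Q^{2}$)
$q{\left(-1,-11 \right)} \left(-43\right) + r = - 11 \left(1 - -11\right) \left(-43\right) + 18 = - 11 \left(1 + 11\right) \left(-43\right) + 18 = \left(-11\right) 12 \left(-43\right) + 18 = \left(-132\right) \left(-43\right) + 18 = 5676 + 18 = 5694$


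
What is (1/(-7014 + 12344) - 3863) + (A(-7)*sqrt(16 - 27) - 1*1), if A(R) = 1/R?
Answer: -20595119/5330 - I*sqrt(11)/7 ≈ -3864.0 - 0.4738*I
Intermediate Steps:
A(R) = 1/R
(1/(-7014 + 12344) - 3863) + (A(-7)*sqrt(16 - 27) - 1*1) = (1/(-7014 + 12344) - 3863) + (sqrt(16 - 27)/(-7) - 1*1) = (1/5330 - 3863) + (-I*sqrt(11)/7 - 1) = -20589789/5330 + (-I*sqrt(11)/7 - 1) = -20589789/5330 + (-1 - I*sqrt(11)/7) = -20595119/5330 - I*sqrt(11)/7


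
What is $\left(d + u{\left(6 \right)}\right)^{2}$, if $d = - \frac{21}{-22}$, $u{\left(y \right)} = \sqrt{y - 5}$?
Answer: $\frac{1849}{484} \approx 3.8202$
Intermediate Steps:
$u{\left(y \right)} = \sqrt{-5 + y}$
$d = \frac{21}{22}$ ($d = \left(-21\right) \left(- \frac{1}{22}\right) = \frac{21}{22} \approx 0.95455$)
$\left(d + u{\left(6 \right)}\right)^{2} = \left(\frac{21}{22} + \sqrt{-5 + 6}\right)^{2} = \left(\frac{21}{22} + \sqrt{1}\right)^{2} = \left(\frac{21}{22} + 1\right)^{2} = \left(\frac{43}{22}\right)^{2} = \frac{1849}{484}$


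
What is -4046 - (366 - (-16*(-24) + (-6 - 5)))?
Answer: -4039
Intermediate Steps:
-4046 - (366 - (-16*(-24) + (-6 - 5))) = -4046 - (366 - (384 - 11)) = -4046 - (366 - 1*373) = -4046 - (366 - 373) = -4046 - 1*(-7) = -4046 + 7 = -4039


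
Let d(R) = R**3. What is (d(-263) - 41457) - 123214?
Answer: -18356118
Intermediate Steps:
(d(-263) - 41457) - 123214 = ((-263)**3 - 41457) - 123214 = (-18191447 - 41457) - 123214 = -18232904 - 123214 = -18356118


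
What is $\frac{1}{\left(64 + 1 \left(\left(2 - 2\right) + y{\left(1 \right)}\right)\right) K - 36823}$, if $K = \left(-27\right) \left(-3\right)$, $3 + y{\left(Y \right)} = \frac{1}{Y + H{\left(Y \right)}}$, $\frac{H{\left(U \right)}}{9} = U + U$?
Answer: $- \frac{19}{605677} \approx -3.137 \cdot 10^{-5}$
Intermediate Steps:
$H{\left(U \right)} = 18 U$ ($H{\left(U \right)} = 9 \left(U + U\right) = 9 \cdot 2 U = 18 U$)
$y{\left(Y \right)} = -3 + \frac{1}{19 Y}$ ($y{\left(Y \right)} = -3 + \frac{1}{Y + 18 Y} = -3 + \frac{1}{19 Y}$)
$K = 81$
$\frac{1}{\left(64 + 1 \left(\left(2 - 2\right) + y{\left(1 \right)}\right)\right) K - 36823} = \frac{1}{\left(64 + 1 \left(\left(2 - 2\right) - \left(3 - \frac{1}{19 \cdot 1}\right)\right)\right) 81 - 36823} = \frac{1}{\left(64 + 1 \left(\left(2 - 2\right) + \left(-3 + \frac{1}{19} \cdot 1\right)\right)\right) 81 - 36823} = \frac{1}{\left(64 + 1 \left(0 + \left(-3 + \frac{1}{19}\right)\right)\right) 81 - 36823} = \frac{1}{\left(64 + 1 \left(0 - \frac{56}{19}\right)\right) 81 - 36823} = \frac{1}{\left(64 + 1 \left(- \frac{56}{19}\right)\right) 81 - 36823} = \frac{1}{\left(64 - \frac{56}{19}\right) 81 - 36823} = \frac{1}{\frac{1160}{19} \cdot 81 - 36823} = \frac{1}{\frac{93960}{19} - 36823} = \frac{1}{- \frac{605677}{19}} = - \frac{19}{605677}$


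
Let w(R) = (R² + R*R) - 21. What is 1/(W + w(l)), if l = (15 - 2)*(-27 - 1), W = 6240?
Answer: 1/271211 ≈ 3.6872e-6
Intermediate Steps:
l = -364 (l = 13*(-28) = -364)
w(R) = -21 + 2*R² (w(R) = (R² + R²) - 21 = 2*R² - 21 = -21 + 2*R²)
1/(W + w(l)) = 1/(6240 + (-21 + 2*(-364)²)) = 1/(6240 + (-21 + 2*132496)) = 1/(6240 + (-21 + 264992)) = 1/(6240 + 264971) = 1/271211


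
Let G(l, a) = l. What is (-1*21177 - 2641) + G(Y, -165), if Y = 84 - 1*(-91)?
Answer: -23643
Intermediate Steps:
Y = 175 (Y = 84 + 91 = 175)
(-1*21177 - 2641) + G(Y, -165) = (-1*21177 - 2641) + 175 = (-21177 - 2641) + 175 = -23818 + 175 = -23643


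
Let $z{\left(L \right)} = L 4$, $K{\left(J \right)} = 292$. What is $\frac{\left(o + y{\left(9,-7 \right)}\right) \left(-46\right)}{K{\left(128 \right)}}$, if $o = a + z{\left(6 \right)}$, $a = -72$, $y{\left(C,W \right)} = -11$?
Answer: $\frac{1357}{146} \approx 9.2945$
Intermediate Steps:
$z{\left(L \right)} = 4 L$
$o = -48$ ($o = -72 + 4 \cdot 6 = -72 + 24 = -48$)
$\frac{\left(o + y{\left(9,-7 \right)}\right) \left(-46\right)}{K{\left(128 \right)}} = \frac{\left(-48 - 11\right) \left(-46\right)}{292} = \left(-59\right) \left(-46\right) \frac{1}{292} = 2714 \cdot \frac{1}{292} = \frac{1357}{146}$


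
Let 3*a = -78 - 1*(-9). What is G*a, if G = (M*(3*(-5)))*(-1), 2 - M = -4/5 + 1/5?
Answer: -897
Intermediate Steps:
a = -23 (a = (-78 - 1*(-9))/3 = (-78 + 9)/3 = (⅓)*(-69) = -23)
M = 13/5 (M = 2 - (-4/5 + 1/5) = 2 - (-4*⅕ + 1*(⅕)) = 2 - (-⅘ + ⅕) = 2 - 1*(-⅗) = 2 + ⅗ = 13/5 ≈ 2.6000)
G = 39 (G = (13*(3*(-5))/5)*(-1) = ((13/5)*(-15))*(-1) = -39*(-1) = 39)
G*a = 39*(-23) = -897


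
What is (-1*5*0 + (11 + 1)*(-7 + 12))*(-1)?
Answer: -60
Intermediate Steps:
(-1*5*0 + (11 + 1)*(-7 + 12))*(-1) = (-5*0 + 12*5)*(-1) = (0 + 60)*(-1) = 60*(-1) = -60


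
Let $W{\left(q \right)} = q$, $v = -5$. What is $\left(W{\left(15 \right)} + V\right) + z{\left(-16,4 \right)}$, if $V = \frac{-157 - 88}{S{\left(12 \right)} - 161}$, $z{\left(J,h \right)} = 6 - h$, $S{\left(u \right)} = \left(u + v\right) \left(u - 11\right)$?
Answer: $\frac{409}{22} \approx 18.591$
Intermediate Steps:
$S{\left(u \right)} = \left(-11 + u\right) \left(-5 + u\right)$ ($S{\left(u \right)} = \left(u - 5\right) \left(u - 11\right) = \left(-5 + u\right) \left(-11 + u\right) = \left(-11 + u\right) \left(-5 + u\right)$)
$V = \frac{35}{22}$ ($V = \frac{-157 - 88}{\left(55 + 12^{2} - 192\right) - 161} = - \frac{245}{\left(55 + 144 - 192\right) - 161} = - \frac{245}{7 - 161} = - \frac{245}{-154} = \left(-245\right) \left(- \frac{1}{154}\right) = \frac{35}{22} \approx 1.5909$)
$\left(W{\left(15 \right)} + V\right) + z{\left(-16,4 \right)} = \left(15 + \frac{35}{22}\right) + \left(6 - 4\right) = \frac{365}{22} + \left(6 - 4\right) = \frac{365}{22} + 2 = \frac{409}{22}$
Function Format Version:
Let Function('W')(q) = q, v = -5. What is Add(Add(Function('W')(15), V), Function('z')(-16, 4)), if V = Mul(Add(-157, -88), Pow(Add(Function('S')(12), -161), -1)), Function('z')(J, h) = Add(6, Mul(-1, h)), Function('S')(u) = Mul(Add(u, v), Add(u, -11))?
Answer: Rational(409, 22) ≈ 18.591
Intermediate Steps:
Function('S')(u) = Mul(Add(-11, u), Add(-5, u)) (Function('S')(u) = Mul(Add(u, -5), Add(u, -11)) = Mul(Add(-5, u), Add(-11, u)) = Mul(Add(-11, u), Add(-5, u)))
V = Rational(35, 22) (V = Mul(Add(-157, -88), Pow(Add(Add(55, Pow(12, 2), Mul(-16, 12)), -161), -1)) = Mul(-245, Pow(Add(Add(55, 144, -192), -161), -1)) = Mul(-245, Pow(Add(7, -161), -1)) = Mul(-245, Pow(-154, -1)) = Mul(-245, Rational(-1, 154)) = Rational(35, 22) ≈ 1.5909)
Add(Add(Function('W')(15), V), Function('z')(-16, 4)) = Add(Add(15, Rational(35, 22)), Add(6, Mul(-1, 4))) = Add(Rational(365, 22), Add(6, -4)) = Add(Rational(365, 22), 2) = Rational(409, 22)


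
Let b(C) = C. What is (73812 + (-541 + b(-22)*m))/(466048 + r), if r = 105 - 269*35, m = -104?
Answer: 75559/456738 ≈ 0.16543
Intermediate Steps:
r = -9310 (r = 105 - 9415 = -9310)
(73812 + (-541 + b(-22)*m))/(466048 + r) = (73812 + (-541 - 22*(-104)))/(466048 - 9310) = (73812 + (-541 + 2288))/456738 = (73812 + 1747)*(1/456738) = 75559*(1/456738) = 75559/456738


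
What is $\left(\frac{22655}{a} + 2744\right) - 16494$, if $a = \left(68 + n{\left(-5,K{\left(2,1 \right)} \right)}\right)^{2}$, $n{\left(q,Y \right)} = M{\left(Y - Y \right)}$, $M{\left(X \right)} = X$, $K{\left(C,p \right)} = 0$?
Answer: $- \frac{63557345}{4624} \approx -13745.0$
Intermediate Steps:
$n{\left(q,Y \right)} = 0$ ($n{\left(q,Y \right)} = Y - Y = 0$)
$a = 4624$ ($a = \left(68 + 0\right)^{2} = 68^{2} = 4624$)
$\left(\frac{22655}{a} + 2744\right) - 16494 = \left(\frac{22655}{4624} + 2744\right) - 16494 = \frac{12710911}{4624} - 16494 = - \frac{63557345}{4624}$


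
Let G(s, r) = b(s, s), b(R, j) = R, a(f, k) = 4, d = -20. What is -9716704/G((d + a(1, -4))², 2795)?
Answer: -303647/8 ≈ -37956.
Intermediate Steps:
G(s, r) = s
-9716704/G((d + a(1, -4))², 2795) = -9716704/(-20 + 4)² = -9716704/((-16)²) = -9716704/256 = -9716704*1/256 = -303647/8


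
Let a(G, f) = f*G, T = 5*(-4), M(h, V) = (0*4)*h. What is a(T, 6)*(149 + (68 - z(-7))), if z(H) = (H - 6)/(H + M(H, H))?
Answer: -180720/7 ≈ -25817.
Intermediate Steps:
M(h, V) = 0 (M(h, V) = 0*h = 0)
T = -20
a(G, f) = G*f
z(H) = (-6 + H)/H (z(H) = (H - 6)/(H + 0) = (-6 + H)/H)
a(T, 6)*(149 + (68 - z(-7))) = (-20*6)*(149 + (68 - (-6 - 7)/(-7))) = -120*(149 + (68 - (-1)*(-13)/7)) = -120*(149 + (68 - 1*13/7)) = -120*(149 + (68 - 13/7)) = -120*(149 + 463/7) = -120*1506/7 = -180720/7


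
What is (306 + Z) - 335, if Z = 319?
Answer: 290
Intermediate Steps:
(306 + Z) - 335 = (306 + 319) - 335 = 625 - 335 = 290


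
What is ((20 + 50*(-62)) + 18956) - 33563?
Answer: -17687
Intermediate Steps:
((20 + 50*(-62)) + 18956) - 33563 = ((20 - 3100) + 18956) - 33563 = (-3080 + 18956) - 33563 = 15876 - 33563 = -17687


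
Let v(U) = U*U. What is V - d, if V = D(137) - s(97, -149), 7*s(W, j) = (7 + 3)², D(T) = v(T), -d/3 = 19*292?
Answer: 247791/7 ≈ 35399.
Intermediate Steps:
v(U) = U²
d = -16644 (d = -57*292 = -3*5548 = -16644)
D(T) = T²
s(W, j) = 100/7 (s(W, j) = (7 + 3)²/7 = (⅐)*10² = (⅐)*100 = 100/7)
V = 131283/7 (V = 137² - 1*100/7 = 18769 - 100/7 = 131283/7 ≈ 18755.)
V - d = 131283/7 - 1*(-16644) = 131283/7 + 16644 = 247791/7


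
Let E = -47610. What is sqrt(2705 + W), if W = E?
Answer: I*sqrt(44905) ≈ 211.91*I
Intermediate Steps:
W = -47610
sqrt(2705 + W) = sqrt(2705 - 47610) = sqrt(-44905) = I*sqrt(44905)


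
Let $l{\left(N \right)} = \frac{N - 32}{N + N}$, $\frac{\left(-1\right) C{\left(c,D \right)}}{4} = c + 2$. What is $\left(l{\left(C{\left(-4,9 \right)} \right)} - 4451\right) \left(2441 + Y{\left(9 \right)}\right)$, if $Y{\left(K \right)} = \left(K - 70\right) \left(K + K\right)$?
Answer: $- \frac{11959415}{2} \approx -5.9797 \cdot 10^{6}$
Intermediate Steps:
$Y{\left(K \right)} = 2 K \left(-70 + K\right)$ ($Y{\left(K \right)} = \left(-70 + K\right) 2 K = 2 K \left(-70 + K\right)$)
$C{\left(c,D \right)} = -8 - 4 c$ ($C{\left(c,D \right)} = - 4 \left(c + 2\right) = - 4 \left(2 + c\right) = -8 - 4 c$)
$l{\left(N \right)} = \frac{-32 + N}{2 N}$
$\left(l{\left(C{\left(-4,9 \right)} \right)} - 4451\right) \left(2441 + Y{\left(9 \right)}\right) = \left(\frac{-32 - -8}{2 \left(-8 - -16\right)} - 4451\right) \left(2441 + 2 \cdot 9 \left(-70 + 9\right)\right) = \left(\frac{-32 + \left(-8 + 16\right)}{2 \left(-8 + 16\right)} - 4451\right) \left(2441 + 2 \cdot 9 \left(-61\right)\right) = \left(\frac{-32 + 8}{2 \cdot 8} - 4451\right) \left(2441 - 1098\right) = \left(\frac{1}{2} \cdot \frac{1}{8} \left(-24\right) - 4451\right) 1343 = \left(- \frac{3}{2} - 4451\right) 1343 = \left(- \frac{8905}{2}\right) 1343 = - \frac{11959415}{2}$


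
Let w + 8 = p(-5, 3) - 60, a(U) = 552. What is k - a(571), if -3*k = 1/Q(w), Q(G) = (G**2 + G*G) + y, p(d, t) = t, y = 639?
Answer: -15051385/27267 ≈ -552.00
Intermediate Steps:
w = -65 (w = -8 + (3 - 60) = -8 - 57 = -65)
Q(G) = 639 + 2*G**2 (Q(G) = (G**2 + G*G) + 639 = (G**2 + G**2) + 639 = 2*G**2 + 639 = 639 + 2*G**2)
k = -1/27267 (k = -1/(3*(639 + 2*(-65)**2)) = -1/(3*(639 + 2*4225)) = -1/(3*(639 + 8450)) = -1/3/9089 = -1/3*1/9089 = -1/27267 ≈ -3.6674e-5)
k - a(571) = -1/27267 - 1*552 = -1/27267 - 552 = -15051385/27267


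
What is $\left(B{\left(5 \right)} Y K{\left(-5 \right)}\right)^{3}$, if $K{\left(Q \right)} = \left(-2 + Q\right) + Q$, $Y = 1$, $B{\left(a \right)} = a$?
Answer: $-216000$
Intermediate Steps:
$K{\left(Q \right)} = -2 + 2 Q$
$\left(B{\left(5 \right)} Y K{\left(-5 \right)}\right)^{3} = \left(5 \cdot 1 \left(-2 + 2 \left(-5\right)\right)\right)^{3} = \left(5 \left(-2 - 10\right)\right)^{3} = \left(5 \left(-12\right)\right)^{3} = \left(-60\right)^{3} = -216000$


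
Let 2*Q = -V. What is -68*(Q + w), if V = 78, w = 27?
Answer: 816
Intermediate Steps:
Q = -39 (Q = (-1*78)/2 = (½)*(-78) = -39)
-68*(Q + w) = -68*(-39 + 27) = -68*(-12) = 816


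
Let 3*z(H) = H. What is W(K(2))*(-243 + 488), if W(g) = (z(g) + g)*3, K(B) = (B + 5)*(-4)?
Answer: -27440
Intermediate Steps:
K(B) = -20 - 4*B (K(B) = (5 + B)*(-4) = -20 - 4*B)
z(H) = H/3
W(g) = 4*g (W(g) = (g/3 + g)*3 = (4*g/3)*3 = 4*g)
W(K(2))*(-243 + 488) = (4*(-20 - 4*2))*(-243 + 488) = (4*(-20 - 8))*245 = (4*(-28))*245 = -112*245 = -27440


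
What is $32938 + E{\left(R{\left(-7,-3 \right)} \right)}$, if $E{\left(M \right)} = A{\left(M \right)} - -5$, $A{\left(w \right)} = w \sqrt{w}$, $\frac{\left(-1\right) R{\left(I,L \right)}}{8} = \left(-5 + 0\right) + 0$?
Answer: $32943 + 80 \sqrt{10} \approx 33196.0$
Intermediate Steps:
$R{\left(I,L \right)} = 40$ ($R{\left(I,L \right)} = - 8 \left(\left(-5 + 0\right) + 0\right) = - 8 \left(-5 + 0\right) = \left(-8\right) \left(-5\right) = 40$)
$A{\left(w \right)} = w^{\frac{3}{2}}$
$E{\left(M \right)} = 5 + M^{\frac{3}{2}}$ ($E{\left(M \right)} = M^{\frac{3}{2}} - -5 = M^{\frac{3}{2}} + 5 = 5 + M^{\frac{3}{2}}$)
$32938 + E{\left(R{\left(-7,-3 \right)} \right)} = 32938 + \left(5 + 40^{\frac{3}{2}}\right) = 32938 + \left(5 + 80 \sqrt{10}\right) = 32943 + 80 \sqrt{10}$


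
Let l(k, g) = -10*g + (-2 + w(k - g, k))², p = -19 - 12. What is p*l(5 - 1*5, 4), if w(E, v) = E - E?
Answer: 1116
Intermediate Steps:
p = -31
w(E, v) = 0
l(k, g) = 4 - 10*g (l(k, g) = -10*g + (-2 + 0)² = -10*g + (-2)² = -10*g + 4 = 4 - 10*g)
p*l(5 - 1*5, 4) = -31*(4 - 10*4) = -31*(4 - 40) = -31*(-36) = 1116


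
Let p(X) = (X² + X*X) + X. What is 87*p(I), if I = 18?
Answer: 57942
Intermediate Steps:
p(X) = X + 2*X² (p(X) = (X² + X²) + X = 2*X² + X = X + 2*X²)
87*p(I) = 87*(18*(1 + 2*18)) = 87*(18*(1 + 36)) = 87*(18*37) = 87*666 = 57942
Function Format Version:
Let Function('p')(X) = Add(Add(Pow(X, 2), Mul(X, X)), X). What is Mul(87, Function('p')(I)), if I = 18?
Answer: 57942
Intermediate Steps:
Function('p')(X) = Add(X, Mul(2, Pow(X, 2))) (Function('p')(X) = Add(Add(Pow(X, 2), Pow(X, 2)), X) = Add(Mul(2, Pow(X, 2)), X) = Add(X, Mul(2, Pow(X, 2))))
Mul(87, Function('p')(I)) = Mul(87, Mul(18, Add(1, Mul(2, 18)))) = Mul(87, Mul(18, Add(1, 36))) = Mul(87, Mul(18, 37)) = Mul(87, 666) = 57942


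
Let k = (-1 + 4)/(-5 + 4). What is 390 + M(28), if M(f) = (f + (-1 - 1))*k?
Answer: 312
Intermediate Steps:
k = -3 (k = 3/(-1) = 3*(-1) = -3)
M(f) = 6 - 3*f (M(f) = (f + (-1 - 1))*(-3) = (f - 2)*(-3) = (-2 + f)*(-3) = 6 - 3*f)
390 + M(28) = 390 + (6 - 3*28) = 390 + (6 - 84) = 390 - 78 = 312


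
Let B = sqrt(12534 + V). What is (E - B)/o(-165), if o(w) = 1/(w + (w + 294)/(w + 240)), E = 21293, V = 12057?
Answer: -86918026/25 + 4082*sqrt(24591)/25 ≈ -3.4511e+6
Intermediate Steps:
o(w) = 1/(w + (294 + w)/(240 + w))
B = sqrt(24591) (B = sqrt(12534 + 12057) = sqrt(24591) ≈ 156.82)
(E - B)/o(-165) = (21293 - sqrt(24591))/(((240 - 165)/(294 + (-165)**2 + 241*(-165)))) = (21293 - sqrt(24591))/((75/(294 + 27225 - 39765))) = (21293 - sqrt(24591))/((75/(-12246))) = (21293 - sqrt(24591))/((-1/12246*75)) = (21293 - sqrt(24591))/(-25/4082) = (21293 - sqrt(24591))*(-4082/25) = -86918026/25 + 4082*sqrt(24591)/25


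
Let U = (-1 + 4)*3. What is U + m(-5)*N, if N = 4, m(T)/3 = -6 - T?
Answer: -3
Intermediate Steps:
m(T) = -18 - 3*T (m(T) = 3*(-6 - T) = -18 - 3*T)
U = 9 (U = 3*3 = 9)
U + m(-5)*N = 9 + (-18 - 3*(-5))*4 = 9 + (-18 + 15)*4 = 9 - 3*4 = 9 - 12 = -3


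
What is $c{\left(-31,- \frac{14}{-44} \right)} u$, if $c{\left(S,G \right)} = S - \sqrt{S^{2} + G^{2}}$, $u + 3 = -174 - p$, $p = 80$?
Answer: $7967 + \frac{257 \sqrt{465173}}{22} \approx 15934.0$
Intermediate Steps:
$u = -257$ ($u = -3 - 254 = -257$)
$c{\left(S,G \right)} = S - \sqrt{G^{2} + S^{2}}$
$c{\left(-31,- \frac{14}{-44} \right)} u = \left(-31 - \sqrt{\left(- \frac{14}{-44}\right)^{2} + \left(-31\right)^{2}}\right) \left(-257\right) = \left(-31 - \sqrt{\left(\left(-14\right) \left(- \frac{1}{44}\right)\right)^{2} + 961}\right) \left(-257\right) = \left(-31 - \sqrt{\left(\frac{7}{22}\right)^{2} + 961}\right) \left(-257\right) = \left(-31 - \sqrt{\frac{49}{484} + 961}\right) \left(-257\right) = \left(-31 - \sqrt{\frac{465173}{484}}\right) \left(-257\right) = \left(-31 - \frac{\sqrt{465173}}{22}\right) \left(-257\right) = 7967 + \frac{257 \sqrt{465173}}{22}$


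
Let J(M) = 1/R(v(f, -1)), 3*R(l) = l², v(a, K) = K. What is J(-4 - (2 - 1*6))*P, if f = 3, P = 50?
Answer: 150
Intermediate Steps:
R(l) = l²/3
J(M) = 3 (J(M) = 1/((⅓)*(-1)²) = 1/((⅓)*1) = 1/(⅓) = 3)
J(-4 - (2 - 1*6))*P = 3*50 = 150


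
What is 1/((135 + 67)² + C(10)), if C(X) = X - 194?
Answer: 1/40620 ≈ 2.4618e-5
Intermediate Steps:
C(X) = -194 + X
1/((135 + 67)² + C(10)) = 1/((135 + 67)² + (-194 + 10)) = 1/(202² - 184) = 1/(40804 - 184) = 1/40620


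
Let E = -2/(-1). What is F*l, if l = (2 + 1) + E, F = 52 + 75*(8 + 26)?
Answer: 13010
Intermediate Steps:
E = 2 (E = -2*(-1) = 2)
F = 2602 (F = 52 + 75*34 = 52 + 2550 = 2602)
l = 5 (l = (2 + 1) + 2 = 3 + 2 = 5)
F*l = 2602*5 = 13010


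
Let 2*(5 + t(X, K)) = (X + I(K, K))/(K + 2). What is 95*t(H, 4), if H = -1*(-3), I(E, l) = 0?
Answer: -1805/4 ≈ -451.25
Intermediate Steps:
H = 3
t(X, K) = -5 + X/(2*(2 + K)) (t(X, K) = -5 + ((X + 0)/(K + 2))/2 = -5 + (X/(2 + K))/2 = -5 + X/(2*(2 + K)))
95*t(H, 4) = 95*((-20 + 3 - 10*4)/(2*(2 + 4))) = 95*((½)*(-20 + 3 - 40)/6) = 95*((½)*(⅙)*(-57)) = 95*(-19/4) = -1805/4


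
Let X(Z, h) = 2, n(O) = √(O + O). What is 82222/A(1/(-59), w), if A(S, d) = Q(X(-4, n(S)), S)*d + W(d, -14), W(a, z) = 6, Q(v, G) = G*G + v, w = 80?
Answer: 143107391/288963 ≈ 495.24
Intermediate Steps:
n(O) = √2*√O (n(O) = √(2*O) = √2*√O)
Q(v, G) = v + G² (Q(v, G) = G² + v = v + G²)
A(S, d) = 6 + d*(2 + S²) (A(S, d) = (2 + S²)*d + 6 = d*(2 + S²) + 6 = 6 + d*(2 + S²))
82222/A(1/(-59), w) = 82222/(6 + 80*(2 + (1/(-59))²)) = 82222/(6 + 80*(2 + (-1/59)²)) = 82222/(6 + 80*(2 + 1/3481)) = 82222/(6 + 80*(6963/3481)) = 82222/(6 + 557040/3481) = 82222/(577926/3481) = 82222*(3481/577926) = 143107391/288963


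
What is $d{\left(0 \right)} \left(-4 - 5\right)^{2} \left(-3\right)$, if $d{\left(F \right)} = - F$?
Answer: $0$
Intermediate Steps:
$d{\left(0 \right)} \left(-4 - 5\right)^{2} \left(-3\right) = \left(-1\right) 0 \left(-4 - 5\right)^{2} \left(-3\right) = 0 \left(-9\right)^{2} \left(-3\right) = 0 \cdot 81 \left(-3\right) = 0 \left(-3\right) = 0$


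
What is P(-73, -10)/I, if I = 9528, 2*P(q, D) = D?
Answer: -5/9528 ≈ -0.00052477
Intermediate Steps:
P(q, D) = D/2
P(-73, -10)/I = ((1/2)*(-10))/9528 = -5*1/9528 = -5/9528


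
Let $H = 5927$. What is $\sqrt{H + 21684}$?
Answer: $\sqrt{27611} \approx 166.17$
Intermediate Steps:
$\sqrt{H + 21684} = \sqrt{5927 + 21684} = \sqrt{27611}$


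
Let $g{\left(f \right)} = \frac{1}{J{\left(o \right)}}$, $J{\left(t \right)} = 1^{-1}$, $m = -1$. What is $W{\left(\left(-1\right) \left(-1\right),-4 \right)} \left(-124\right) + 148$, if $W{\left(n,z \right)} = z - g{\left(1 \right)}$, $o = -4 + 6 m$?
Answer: $768$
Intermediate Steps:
$o = -10$ ($o = -4 + 6 \left(-1\right) = -4 - 6 = -10$)
$J{\left(t \right)} = 1$
$g{\left(f \right)} = 1$ ($g{\left(f \right)} = 1^{-1} = 1$)
$W{\left(n,z \right)} = -1 + z$ ($W{\left(n,z \right)} = z - 1 = -1 + z$)
$W{\left(\left(-1\right) \left(-1\right),-4 \right)} \left(-124\right) + 148 = \left(-1 - 4\right) \left(-124\right) + 148 = \left(-5\right) \left(-124\right) + 148 = 620 + 148 = 768$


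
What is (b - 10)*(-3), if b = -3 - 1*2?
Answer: 45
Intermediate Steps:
b = -5 (b = -3 - 2 = -5)
(b - 10)*(-3) = (-5 - 10)*(-3) = -15*(-3) = 45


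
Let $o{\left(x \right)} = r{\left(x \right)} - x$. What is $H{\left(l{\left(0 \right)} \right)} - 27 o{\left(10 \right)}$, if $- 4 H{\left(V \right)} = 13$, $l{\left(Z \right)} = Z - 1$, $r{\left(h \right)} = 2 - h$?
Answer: $\frac{1931}{4} \approx 482.75$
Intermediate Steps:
$o{\left(x \right)} = 2 - 2 x$ ($o{\left(x \right)} = \left(2 - x\right) - x = 2 - 2 x$)
$l{\left(Z \right)} = -1 + Z$ ($l{\left(Z \right)} = Z - 1 = -1 + Z$)
$H{\left(V \right)} = - \frac{13}{4}$ ($H{\left(V \right)} = \left(- \frac{1}{4}\right) 13 = - \frac{13}{4}$)
$H{\left(l{\left(0 \right)} \right)} - 27 o{\left(10 \right)} = - \frac{13}{4} - 27 \left(2 - 20\right) = - \frac{13}{4} - -486 = - \frac{13}{4} + 486 = \frac{1931}{4}$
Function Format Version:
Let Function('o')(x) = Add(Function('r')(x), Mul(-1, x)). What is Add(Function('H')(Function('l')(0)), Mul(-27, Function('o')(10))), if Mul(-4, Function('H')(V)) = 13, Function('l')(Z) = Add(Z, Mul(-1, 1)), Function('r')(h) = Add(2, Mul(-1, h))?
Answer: Rational(1931, 4) ≈ 482.75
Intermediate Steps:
Function('o')(x) = Add(2, Mul(-2, x)) (Function('o')(x) = Add(Add(2, Mul(-1, x)), Mul(-1, x)) = Add(2, Mul(-2, x)))
Function('l')(Z) = Add(-1, Z) (Function('l')(Z) = Add(Z, -1) = Add(-1, Z))
Function('H')(V) = Rational(-13, 4) (Function('H')(V) = Mul(Rational(-1, 4), 13) = Rational(-13, 4))
Add(Function('H')(Function('l')(0)), Mul(-27, Function('o')(10))) = Add(Rational(-13, 4), Mul(-27, Add(2, Mul(-2, 10)))) = Add(Rational(-13, 4), Mul(-27, Add(2, -20))) = Add(Rational(-13, 4), Mul(-27, -18)) = Add(Rational(-13, 4), 486) = Rational(1931, 4)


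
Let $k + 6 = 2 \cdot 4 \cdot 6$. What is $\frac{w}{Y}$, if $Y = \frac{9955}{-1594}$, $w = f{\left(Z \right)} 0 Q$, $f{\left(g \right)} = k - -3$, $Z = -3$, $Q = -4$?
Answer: $0$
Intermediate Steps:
$k = 42$ ($k = -6 + 2 \cdot 4 \cdot 6 = -6 + 8 \cdot 6 = -6 + 48 = 42$)
$f{\left(g \right)} = 45$ ($f{\left(g \right)} = 42 - -3 = 42 + 3 = 45$)
$w = 0$ ($w = 45 \cdot 0 \left(-4\right) = 0 \left(-4\right) = 0$)
$Y = - \frac{9955}{1594}$ ($Y = 9955 \left(- \frac{1}{1594}\right) = - \frac{9955}{1594} \approx -6.2453$)
$\frac{w}{Y} = \frac{0}{- \frac{9955}{1594}} = 0 \left(- \frac{1594}{9955}\right) = 0$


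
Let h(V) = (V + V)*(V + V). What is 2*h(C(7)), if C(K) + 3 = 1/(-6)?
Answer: 722/9 ≈ 80.222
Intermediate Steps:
C(K) = -19/6 (C(K) = -3 + 1/(-6) = -3 + 1*(-1/6) = -3 - 1/6 = -19/6)
h(V) = 4*V**2 (h(V) = (2*V)*(2*V) = 4*V**2)
2*h(C(7)) = 2*(4*(-19/6)**2) = 2*(4*(361/36)) = 2*(361/9) = 722/9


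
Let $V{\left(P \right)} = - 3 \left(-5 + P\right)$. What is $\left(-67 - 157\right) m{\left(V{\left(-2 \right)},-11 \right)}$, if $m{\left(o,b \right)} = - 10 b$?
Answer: $-24640$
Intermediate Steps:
$V{\left(P \right)} = 15 - 3 P$
$\left(-67 - 157\right) m{\left(V{\left(-2 \right)},-11 \right)} = \left(-67 - 157\right) \left(\left(-10\right) \left(-11\right)\right) = \left(-224\right) 110 = -24640$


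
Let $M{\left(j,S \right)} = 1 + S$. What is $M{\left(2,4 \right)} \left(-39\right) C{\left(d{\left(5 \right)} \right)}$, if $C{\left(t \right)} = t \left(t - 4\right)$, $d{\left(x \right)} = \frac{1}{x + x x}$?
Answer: $\frac{1547}{60} \approx 25.783$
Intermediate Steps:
$d{\left(x \right)} = \frac{1}{x + x^{2}}$
$C{\left(t \right)} = t \left(-4 + t\right)$
$M{\left(2,4 \right)} \left(-39\right) C{\left(d{\left(5 \right)} \right)} = \left(1 + 4\right) \left(-39\right) \frac{1}{5 \left(1 + 5\right)} \left(-4 + \frac{1}{5 \left(1 + 5\right)}\right) = 5 \left(-39\right) \frac{1}{5 \cdot 6} \left(-4 + \frac{1}{5 \cdot 6}\right) = - 195 \cdot \frac{1}{5} \cdot \frac{1}{6} \left(-4 + \frac{1}{5} \cdot \frac{1}{6}\right) = - 195 \frac{-4 + \frac{1}{30}}{30} = - 195 \cdot \frac{1}{30} \left(- \frac{119}{30}\right) = \left(-195\right) \left(- \frac{119}{900}\right) = \frac{1547}{60}$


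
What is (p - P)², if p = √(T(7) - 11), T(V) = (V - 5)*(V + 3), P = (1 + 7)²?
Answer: 3721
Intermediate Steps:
P = 64 (P = 8² = 64)
T(V) = (-5 + V)*(3 + V)
p = 3 (p = √((-15 + 7² - 2*7) - 11) = √((-15 + 49 - 14) - 11) = √(20 - 11) = √9 = 3)
(p - P)² = (3 - 1*64)² = (3 - 64)² = (-61)² = 3721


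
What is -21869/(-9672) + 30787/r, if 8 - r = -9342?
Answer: 14771971/2659800 ≈ 5.5538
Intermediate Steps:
r = 9350 (r = 8 - 1*(-9342) = 8 + 9342 = 9350)
-21869/(-9672) + 30787/r = -21869/(-9672) + 30787/9350 = -21869*(-1/9672) + 30787*(1/9350) = 21869/9672 + 1811/550 = 14771971/2659800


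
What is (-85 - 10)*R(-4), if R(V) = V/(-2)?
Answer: -190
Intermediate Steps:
R(V) = -V/2 (R(V) = V*(-½) = -V/2)
(-85 - 10)*R(-4) = (-85 - 10)*(-½*(-4)) = -95*2 = -190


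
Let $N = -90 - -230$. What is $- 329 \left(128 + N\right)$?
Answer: $-88172$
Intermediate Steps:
$N = 140$ ($N = -90 + 230 = 140$)
$- 329 \left(128 + N\right) = - 329 \left(128 + 140\right) = \left(-329\right) 268 = -88172$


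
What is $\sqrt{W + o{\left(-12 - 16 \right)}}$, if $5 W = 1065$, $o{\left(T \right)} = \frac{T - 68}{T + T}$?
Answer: $\frac{3 \sqrt{1169}}{7} \approx 14.653$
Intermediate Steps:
$o{\left(T \right)} = \frac{-68 + T}{2 T}$
$W = 213$ ($W = \frac{1}{5} \cdot 1065 = 213$)
$\sqrt{W + o{\left(-12 - 16 \right)}} = \sqrt{213 + \frac{-68 - 28}{2 \left(-12 - 16\right)}} = \sqrt{213 + \frac{-68 - 28}{2 \left(-28\right)}} = \sqrt{213 + \frac{1}{2} \left(- \frac{1}{28}\right) \left(-96\right)} = \sqrt{213 + \frac{12}{7}} = \sqrt{\frac{1503}{7}} = \frac{3 \sqrt{1169}}{7}$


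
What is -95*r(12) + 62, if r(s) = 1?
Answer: -33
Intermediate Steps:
-95*r(12) + 62 = -95*1 + 62 = -95 + 62 = -33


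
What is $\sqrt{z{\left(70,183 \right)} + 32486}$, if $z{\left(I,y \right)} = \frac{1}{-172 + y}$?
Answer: $\frac{\sqrt{3930817}}{11} \approx 180.24$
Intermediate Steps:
$\sqrt{z{\left(70,183 \right)} + 32486} = \sqrt{\frac{1}{-172 + 183} + 32486} = \sqrt{\frac{1}{11} + 32486} = \sqrt{\frac{357347}{11}} = \frac{\sqrt{3930817}}{11}$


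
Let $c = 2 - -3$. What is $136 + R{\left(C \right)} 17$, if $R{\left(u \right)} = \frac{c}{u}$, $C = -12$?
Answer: $\frac{1547}{12} \approx 128.92$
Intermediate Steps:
$c = 5$ ($c = 2 + 3 = 5$)
$R{\left(u \right)} = \frac{5}{u}$
$136 + R{\left(C \right)} 17 = 136 + \frac{5}{-12} \cdot 17 = 136 + 5 \left(- \frac{1}{12}\right) 17 = 136 - \frac{85}{12} = \frac{1547}{12}$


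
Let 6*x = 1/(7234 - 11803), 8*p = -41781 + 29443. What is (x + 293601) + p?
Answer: 16012997143/54828 ≈ 2.9206e+5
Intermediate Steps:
p = -6169/4 (p = (-41781 + 29443)/8 = (⅛)*(-12338) = -6169/4 ≈ -1542.3)
x = -1/27414 (x = 1/(6*(7234 - 11803)) = (⅙)/(-4569) = (⅙)*(-1/4569) = -1/27414 ≈ -3.6478e-5)
(x + 293601) + p = (-1/27414 + 293601) - 6169/4 = 8048777813/27414 - 6169/4 = 16012997143/54828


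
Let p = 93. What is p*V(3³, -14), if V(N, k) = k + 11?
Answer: -279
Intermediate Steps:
V(N, k) = 11 + k
p*V(3³, -14) = 93*(11 - 14) = 93*(-3) = -279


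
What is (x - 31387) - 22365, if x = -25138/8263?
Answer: -444177914/8263 ≈ -53755.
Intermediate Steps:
x = -25138/8263 (x = -25138*1/8263 = -25138/8263 ≈ -3.0422)
(x - 31387) - 22365 = (-25138/8263 - 31387) - 22365 = -259375919/8263 - 22365 = -444177914/8263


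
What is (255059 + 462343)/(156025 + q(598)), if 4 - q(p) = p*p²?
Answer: -102486/30527309 ≈ -0.0033572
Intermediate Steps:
q(p) = 4 - p³ (q(p) = 4 - p*p² = 4 - p³)
(255059 + 462343)/(156025 + q(598)) = (255059 + 462343)/(156025 + (4 - 1*598³)) = 717402/(156025 + (4 - 1*213847192)) = 717402/(156025 + (4 - 213847192)) = 717402/(156025 - 213847188) = 717402/(-213691163) = 717402*(-1/213691163) = -102486/30527309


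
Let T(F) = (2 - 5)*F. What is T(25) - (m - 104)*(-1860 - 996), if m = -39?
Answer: -408483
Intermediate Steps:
T(F) = -3*F
T(25) - (m - 104)*(-1860 - 996) = -3*25 - (-39 - 104)*(-1860 - 996) = -75 - (-143)*(-2856) = -75 - 1*408408 = -75 - 408408 = -408483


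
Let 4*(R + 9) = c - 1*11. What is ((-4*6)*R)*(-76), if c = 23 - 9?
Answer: -15048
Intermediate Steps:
c = 14
R = -33/4 (R = -9 + (14 - 1*11)/4 = -9 + (14 - 11)/4 = -9 + (¼)*3 = -9 + ¾ = -33/4 ≈ -8.2500)
((-4*6)*R)*(-76) = (-4*6*(-33/4))*(-76) = -24*(-33/4)*(-76) = 198*(-76) = -15048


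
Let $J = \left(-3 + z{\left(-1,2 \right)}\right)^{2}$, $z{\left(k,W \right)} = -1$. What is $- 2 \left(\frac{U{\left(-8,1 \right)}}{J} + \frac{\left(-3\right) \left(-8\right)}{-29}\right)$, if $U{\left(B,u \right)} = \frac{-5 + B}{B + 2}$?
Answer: $\frac{1927}{1392} \approx 1.3843$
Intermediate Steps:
$J = 16$ ($J = \left(-3 - 1\right)^{2} = \left(-4\right)^{2} = 16$)
$U{\left(B,u \right)} = \frac{-5 + B}{2 + B}$
$- 2 \left(\frac{U{\left(-8,1 \right)}}{J} + \frac{\left(-3\right) \left(-8\right)}{-29}\right) = - 2 \left(\frac{\frac{1}{2 - 8} \left(-5 - 8\right)}{16} + \frac{\left(-3\right) \left(-8\right)}{-29}\right) = - 2 \left(\frac{1}{-6} \left(-13\right) \frac{1}{16} + 24 \left(- \frac{1}{29}\right)\right) = - 2 \left(\left(- \frac{1}{6}\right) \left(-13\right) \frac{1}{16} - \frac{24}{29}\right) = - 2 \left(\frac{13}{6} \cdot \frac{1}{16} - \frac{24}{29}\right) = - 2 \left(\frac{13}{96} - \frac{24}{29}\right) = \left(-2\right) \left(- \frac{1927}{2784}\right) = \frac{1927}{1392}$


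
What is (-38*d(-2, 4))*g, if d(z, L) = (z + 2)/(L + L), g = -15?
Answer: 0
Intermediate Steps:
d(z, L) = (2 + z)/(2*L) (d(z, L) = (2 + z)/((2*L)) = (2 + z)*(1/(2*L)) = (2 + z)/(2*L))
(-38*d(-2, 4))*g = -19*(2 - 2)/4*(-15) = -19*0/4*(-15) = -38*0*(-15) = 0*(-15) = 0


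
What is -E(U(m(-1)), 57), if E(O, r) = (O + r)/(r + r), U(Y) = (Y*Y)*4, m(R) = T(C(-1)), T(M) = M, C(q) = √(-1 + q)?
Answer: -49/114 ≈ -0.42982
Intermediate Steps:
m(R) = I*√2 (m(R) = √(-1 - 1) = √(-2) = I*√2)
U(Y) = 4*Y² (U(Y) = Y²*4 = 4*Y²)
E(O, r) = (O + r)/(2*r) (E(O, r) = (O + r)/((2*r)) = (O + r)*(1/(2*r)) = (O + r)/(2*r))
-E(U(m(-1)), 57) = -(4*(I*√2)² + 57)/(2*57) = -(4*(-2) + 57)/(2*57) = -(-8 + 57)/(2*57) = -49/(2*57) = -1*49/114 = -49/114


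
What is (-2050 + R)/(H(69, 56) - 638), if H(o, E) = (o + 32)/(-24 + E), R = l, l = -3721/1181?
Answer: 77592672/23992015 ≈ 3.2341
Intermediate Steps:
l = -3721/1181 (l = -3721*1/1181 = -3721/1181 ≈ -3.1507)
R = -3721/1181 ≈ -3.1507
H(o, E) = (32 + o)/(-24 + E)
(-2050 + R)/(H(69, 56) - 638) = (-2050 - 3721/1181)/((32 + 69)/(-24 + 56) - 638) = -2424771/(1181*(101/32 - 638)) = -2424771/(1181*(-20315/32)) = -2424771/1181*(-32/20315) = 77592672/23992015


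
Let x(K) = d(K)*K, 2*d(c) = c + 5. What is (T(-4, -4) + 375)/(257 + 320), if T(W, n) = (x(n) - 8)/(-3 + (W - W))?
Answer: 1135/1731 ≈ 0.65569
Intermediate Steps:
d(c) = 5/2 + c/2 (d(c) = (c + 5)/2 = (5 + c)/2 = 5/2 + c/2)
x(K) = K*(5/2 + K/2) (x(K) = (5/2 + K/2)*K = K*(5/2 + K/2))
T(W, n) = 8/3 - n*(5 + n)/6 (T(W, n) = (n*(5 + n)/2 - 8)/(-3 + (W - W)) = (-8 + n*(5 + n)/2)/(-3 + 0) = (-8 + n*(5 + n)/2)/(-3) = (-8 + n*(5 + n)/2)*(-1/3) = 8/3 - n*(5 + n)/6)
(T(-4, -4) + 375)/(257 + 320) = ((8/3 - 1/6*(-4)*(5 - 4)) + 375)/(257 + 320) = ((8/3 - 1/6*(-4)*1) + 375)/577 = ((8/3 + 2/3) + 375)*(1/577) = (10/3 + 375)*(1/577) = (1135/3)*(1/577) = 1135/1731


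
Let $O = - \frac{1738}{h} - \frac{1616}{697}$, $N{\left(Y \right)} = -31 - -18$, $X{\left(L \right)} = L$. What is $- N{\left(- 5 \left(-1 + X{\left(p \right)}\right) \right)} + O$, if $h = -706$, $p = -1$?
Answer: $\frac{3233778}{246041} \approx 13.143$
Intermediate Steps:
$N{\left(Y \right)} = -13$ ($N{\left(Y \right)} = -31 + 18 = -13$)
$O = \frac{35245}{246041}$ ($O = - \frac{1738}{-706} - \frac{1616}{697} = \left(-1738\right) \left(- \frac{1}{706}\right) - \frac{1616}{697} = \frac{869}{353} - \frac{1616}{697} = \frac{35245}{246041} \approx 0.14325$)
$- N{\left(- 5 \left(-1 + X{\left(p \right)}\right) \right)} + O = \left(-1\right) \left(-13\right) + \frac{35245}{246041} = 13 + \frac{35245}{246041} = \frac{3233778}{246041}$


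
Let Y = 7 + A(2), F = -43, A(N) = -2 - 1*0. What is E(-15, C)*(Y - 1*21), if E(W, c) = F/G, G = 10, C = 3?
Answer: 344/5 ≈ 68.800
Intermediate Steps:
A(N) = -2 (A(N) = -2 + 0 = -2)
Y = 5 (Y = 7 - 2 = 5)
E(W, c) = -43/10
E(-15, C)*(Y - 1*21) = -43*(5 - 1*21)/10 = -43*(5 - 21)/10 = -43/10*(-16) = 344/5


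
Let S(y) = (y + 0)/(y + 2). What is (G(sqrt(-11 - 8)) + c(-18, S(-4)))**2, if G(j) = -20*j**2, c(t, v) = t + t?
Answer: 118336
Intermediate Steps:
S(y) = y/(2 + y)
c(t, v) = 2*t
(G(sqrt(-11 - 8)) + c(-18, S(-4)))**2 = (-20*(sqrt(-11 - 8))**2 + 2*(-18))**2 = (-20*(sqrt(-19))**2 - 36)**2 = (-20*(I*sqrt(19))**2 - 36)**2 = (-20*(-19) - 36)**2 = (380 - 36)**2 = 344**2 = 118336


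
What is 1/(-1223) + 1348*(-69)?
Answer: -113753677/1223 ≈ -93012.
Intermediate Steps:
1/(-1223) + 1348*(-69) = -1/1223 - 93012 = -113753677/1223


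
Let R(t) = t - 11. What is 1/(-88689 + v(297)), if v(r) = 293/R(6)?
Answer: -5/443738 ≈ -1.1268e-5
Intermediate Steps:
R(t) = -11 + t
v(r) = -293/5 (v(r) = 293/(-11 + 6) = 293/(-5) = 293*(-⅕) = -293/5)
1/(-88689 + v(297)) = 1/(-88689 - 293/5) = 1/(-443738/5) = -5/443738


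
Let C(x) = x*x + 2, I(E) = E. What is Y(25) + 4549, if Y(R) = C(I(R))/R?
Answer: 114352/25 ≈ 4574.1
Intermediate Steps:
C(x) = 2 + x² (C(x) = x² + 2 = 2 + x²)
Y(R) = (2 + R²)/R
Y(25) + 4549 = (25 + 2/25) + 4549 = 627/25 + 4549 = 114352/25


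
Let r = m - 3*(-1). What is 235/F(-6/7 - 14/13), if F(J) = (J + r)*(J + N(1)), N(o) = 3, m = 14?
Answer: 1946035/132987 ≈ 14.633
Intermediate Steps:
r = 17 (r = 14 - 3*(-1) = 14 + 3 = 17)
F(J) = (3 + J)*(17 + J) (F(J) = (J + 17)*(J + 3) = (17 + J)*(3 + J) = (3 + J)*(17 + J))
235/F(-6/7 - 14/13) = 235/(51 + (-6/7 - 14/13)² + 20*(-6/7 - 14/13)) = 235/(51 + (-176/91)² + 20*(-176/91)) = 235/(51 + 30976/8281 - 3520/91) = 235/(132987/8281) = 235*(8281/132987) = 1946035/132987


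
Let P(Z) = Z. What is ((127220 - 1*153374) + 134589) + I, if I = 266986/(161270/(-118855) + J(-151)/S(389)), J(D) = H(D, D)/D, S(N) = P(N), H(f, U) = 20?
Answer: -83649741984212/947521563 ≈ -88283.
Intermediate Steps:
S(N) = N
J(D) = 20/D
I = -186394242668117/947521563 (I = 266986/(161270/(-118855) + (20/(-151))/389) = 266986/(161270*(-1/118855) + (20*(-1/151))*(1/389)) = 266986/(-32254/23771 - 20/151*1/389) = 266986/(-32254/23771 - 20/58739) = 266986/(-1895043126/1396284769) = 266986*(-1396284769/1895043126) = -186394242668117/947521563 ≈ -1.9672e+5)
((127220 - 1*153374) + 134589) + I = ((127220 - 1*153374) + 134589) - 186394242668117/947521563 = ((127220 - 153374) + 134589) - 186394242668117/947521563 = (-26154 + 134589) - 186394242668117/947521563 = 108435 - 186394242668117/947521563 = -83649741984212/947521563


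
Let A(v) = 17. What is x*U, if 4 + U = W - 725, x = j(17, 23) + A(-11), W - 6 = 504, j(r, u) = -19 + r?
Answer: -3285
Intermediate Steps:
W = 510 (W = 6 + 504 = 510)
x = 15 (x = (-19 + 17) + 17 = -2 + 17 = 15)
U = -219 (U = -4 + (510 - 725) = -4 - 215 = -219)
x*U = 15*(-219) = -3285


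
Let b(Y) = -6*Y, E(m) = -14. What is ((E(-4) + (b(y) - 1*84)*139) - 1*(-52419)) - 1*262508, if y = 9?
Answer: -229285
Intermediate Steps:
((E(-4) + (b(y) - 1*84)*139) - 1*(-52419)) - 1*262508 = ((-14 + (-6*9 - 1*84)*139) - 1*(-52419)) - 1*262508 = ((-14 + (-54 - 84)*139) + 52419) - 262508 = ((-14 - 138*139) + 52419) - 262508 = ((-14 - 19182) + 52419) - 262508 = (-19196 + 52419) - 262508 = 33223 - 262508 = -229285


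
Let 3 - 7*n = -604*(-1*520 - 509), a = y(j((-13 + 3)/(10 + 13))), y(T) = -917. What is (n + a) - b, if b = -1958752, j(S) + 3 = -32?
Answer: 13083332/7 ≈ 1.8690e+6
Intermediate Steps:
j(S) = -35 (j(S) = -3 - 32 = -35)
a = -917
n = -621513/7 (n = 3/7 - (-604)*(-1*520 - 509)/7 = 3/7 - (-604)*(-520 - 509)/7 = 3/7 - (-604)*(-1029)/7 = 3/7 - 1/7*621516 = 3/7 - 88788 = -621513/7 ≈ -88788.)
(n + a) - b = (-621513/7 - 917) - 1*(-1958752) = -627932/7 + 1958752 = 13083332/7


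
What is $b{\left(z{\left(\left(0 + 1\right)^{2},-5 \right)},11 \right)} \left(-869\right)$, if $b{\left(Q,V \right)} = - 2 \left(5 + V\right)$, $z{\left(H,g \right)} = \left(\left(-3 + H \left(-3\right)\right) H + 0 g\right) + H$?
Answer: $27808$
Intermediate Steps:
$z{\left(H,g \right)} = H + H \left(-3 - 3 H\right)$ ($z{\left(H,g \right)} = \left(\left(-3 - 3 H\right) H + 0\right) + H = \left(H \left(-3 - 3 H\right) + 0\right) + H = H \left(-3 - 3 H\right) + H = H + H \left(-3 - 3 H\right)$)
$b{\left(Q,V \right)} = -10 - 2 V$
$b{\left(z{\left(\left(0 + 1\right)^{2},-5 \right)},11 \right)} \left(-869\right) = \left(-10 - 22\right) \left(-869\right) = \left(-32\right) \left(-869\right) = 27808$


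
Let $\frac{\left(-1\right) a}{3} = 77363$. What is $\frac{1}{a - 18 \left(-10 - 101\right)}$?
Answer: $- \frac{1}{230091} \approx -4.3461 \cdot 10^{-6}$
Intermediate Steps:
$a = -232089$ ($a = \left(-3\right) 77363 = -232089$)
$\frac{1}{a - 18 \left(-10 - 101\right)} = \frac{1}{-232089 - 18 \left(-10 - 101\right)} = \frac{1}{-232089 - -1998} = \frac{1}{-232089 + 1998} = \frac{1}{-230091} = - \frac{1}{230091}$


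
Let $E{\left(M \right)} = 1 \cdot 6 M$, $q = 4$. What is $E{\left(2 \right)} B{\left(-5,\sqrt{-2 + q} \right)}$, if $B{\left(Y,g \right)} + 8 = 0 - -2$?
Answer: $-72$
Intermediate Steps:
$E{\left(M \right)} = 6 M$
$B{\left(Y,g \right)} = -6$ ($B{\left(Y,g \right)} = -8 + \left(0 - -2\right) = -8 + \left(0 + 2\right) = -8 + 2 = -6$)
$E{\left(2 \right)} B{\left(-5,\sqrt{-2 + q} \right)} = 6 \cdot 2 \left(-6\right) = 12 \left(-6\right) = -72$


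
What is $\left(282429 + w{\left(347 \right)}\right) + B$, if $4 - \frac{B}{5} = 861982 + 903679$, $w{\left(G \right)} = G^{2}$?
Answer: $-8425447$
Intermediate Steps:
$B = -8828285$ ($B = 20 - 5 \left(861982 + 903679\right) = 20 - 8828305 = -8828285$)
$\left(282429 + w{\left(347 \right)}\right) + B = \left(282429 + 347^{2}\right) - 8828285 = \left(282429 + 120409\right) - 8828285 = 402838 - 8828285 = -8425447$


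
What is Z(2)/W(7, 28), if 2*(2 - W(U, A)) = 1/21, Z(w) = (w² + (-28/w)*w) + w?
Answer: -924/83 ≈ -11.133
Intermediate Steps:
Z(w) = -28 + w + w² (Z(w) = (w² - 28) + w = (-28 + w²) + w = -28 + w + w²)
W(U, A) = 83/42 (W(U, A) = 2 - ½/21 = 2 - ½*1/21 = 2 - 1/42 = 83/42)
Z(2)/W(7, 28) = (-28 + 2 + 2²)/(83/42) = (-28 + 2 + 4)*(42/83) = -22*42/83 = -924/83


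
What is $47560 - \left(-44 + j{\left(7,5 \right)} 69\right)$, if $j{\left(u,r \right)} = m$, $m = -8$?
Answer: $48156$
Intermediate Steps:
$j{\left(u,r \right)} = -8$
$47560 - \left(-44 + j{\left(7,5 \right)} 69\right) = 47560 - \left(-44 - 552\right) = 47560 - -596 = 47560 + 596 = 48156$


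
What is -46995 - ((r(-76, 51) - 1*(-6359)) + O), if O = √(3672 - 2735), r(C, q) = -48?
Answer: -53306 - √937 ≈ -53337.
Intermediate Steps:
O = √937 ≈ 30.610
-46995 - ((r(-76, 51) - 1*(-6359)) + O) = -46995 - ((-48 - 1*(-6359)) + √937) = -46995 - ((-48 + 6359) + √937) = -46995 - (6311 + √937) = -46995 + (-6311 - √937) = -53306 - √937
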